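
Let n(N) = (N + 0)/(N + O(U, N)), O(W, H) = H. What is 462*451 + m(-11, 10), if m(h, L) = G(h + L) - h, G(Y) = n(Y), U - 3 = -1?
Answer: 416747/2 ≈ 2.0837e+5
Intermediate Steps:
U = 2 (U = 3 - 1 = 2)
n(N) = 1/2 (n(N) = (N + 0)/(N + N) = N/((2*N)) = N*(1/(2*N)) = 1/2)
G(Y) = 1/2
m(h, L) = 1/2 - h
462*451 + m(-11, 10) = 462*451 + (1/2 - 1*(-11)) = 208362 + (1/2 + 11) = 208362 + 23/2 = 416747/2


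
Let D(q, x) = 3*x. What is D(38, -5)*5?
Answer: -75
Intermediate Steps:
D(38, -5)*5 = (3*(-5))*5 = -15*5 = -75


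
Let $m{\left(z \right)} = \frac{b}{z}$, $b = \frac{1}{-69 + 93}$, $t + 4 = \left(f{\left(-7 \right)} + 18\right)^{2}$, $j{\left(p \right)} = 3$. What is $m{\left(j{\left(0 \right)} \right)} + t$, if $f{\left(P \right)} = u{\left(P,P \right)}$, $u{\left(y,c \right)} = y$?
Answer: $\frac{8425}{72} \approx 117.01$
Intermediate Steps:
$f{\left(P \right)} = P$
$t = 117$ ($t = -4 + \left(-7 + 18\right)^{2} = -4 + 11^{2} = -4 + 121 = 117$)
$b = \frac{1}{24} \approx 0.041667$
$m{\left(z \right)} = \frac{1}{24 z}$
$m{\left(j{\left(0 \right)} \right)} + t = \frac{1}{24 \cdot 3} + 117 = \frac{1}{24} \cdot \frac{1}{3} + 117 = \frac{1}{72} + 117 = \frac{8425}{72}$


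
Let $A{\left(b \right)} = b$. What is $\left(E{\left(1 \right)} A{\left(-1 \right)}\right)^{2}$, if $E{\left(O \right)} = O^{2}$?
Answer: $1$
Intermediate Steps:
$\left(E{\left(1 \right)} A{\left(-1 \right)}\right)^{2} = \left(1^{2} \left(-1\right)\right)^{2} = \left(1 \left(-1\right)\right)^{2} = \left(-1\right)^{2} = 1$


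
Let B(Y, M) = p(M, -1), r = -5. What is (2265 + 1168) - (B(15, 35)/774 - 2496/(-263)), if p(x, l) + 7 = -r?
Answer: 348448484/101781 ≈ 3423.5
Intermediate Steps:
p(x, l) = -2 (p(x, l) = -7 - 1*(-5) = -7 + 5 = -2)
B(Y, M) = -2
(2265 + 1168) - (B(15, 35)/774 - 2496/(-263)) = (2265 + 1168) - (-2/774 - 2496/(-263)) = 3433 - (-2*1/774 - 2496*(-1/263)) = 3433 - (-1/387 + 2496/263) = 3433 - 1*965689/101781 = 3433 - 965689/101781 = 348448484/101781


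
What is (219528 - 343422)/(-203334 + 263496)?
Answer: -20649/10027 ≈ -2.0593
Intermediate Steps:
(219528 - 343422)/(-203334 + 263496) = -123894/60162 = -123894*1/60162 = -20649/10027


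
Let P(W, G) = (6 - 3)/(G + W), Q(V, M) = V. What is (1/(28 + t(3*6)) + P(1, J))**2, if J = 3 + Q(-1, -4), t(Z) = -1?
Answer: 784/729 ≈ 1.0754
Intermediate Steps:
J = 2 (J = 3 - 1 = 2)
P(W, G) = 3/(G + W)
(1/(28 + t(3*6)) + P(1, J))**2 = (1/(28 - 1) + 3/(2 + 1))**2 = (1/27 + 3/3)**2 = (1/27 + 3*(1/3))**2 = (1/27 + 1)**2 = (28/27)**2 = 784/729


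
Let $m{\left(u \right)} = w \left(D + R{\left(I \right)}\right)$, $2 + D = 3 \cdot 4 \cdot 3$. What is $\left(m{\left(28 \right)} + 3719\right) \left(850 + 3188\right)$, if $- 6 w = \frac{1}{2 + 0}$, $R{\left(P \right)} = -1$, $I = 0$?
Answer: $\frac{30012435}{2} \approx 1.5006 \cdot 10^{7}$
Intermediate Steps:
$D = 34$ ($D = -2 + 3 \cdot 4 \cdot 3 = -2 + 12 \cdot 3 = -2 + 36 = 34$)
$w = - \frac{1}{12}$ ($w = - \frac{1}{6 \left(2 + 0\right)} = - \frac{1}{6 \cdot 2} = \left(- \frac{1}{6}\right) \frac{1}{2} = - \frac{1}{12} \approx -0.083333$)
$m{\left(u \right)} = - \frac{11}{4}$ ($m{\left(u \right)} = - \frac{34 - 1}{12} = \left(- \frac{1}{12}\right) 33 = - \frac{11}{4}$)
$\left(m{\left(28 \right)} + 3719\right) \left(850 + 3188\right) = \left(- \frac{11}{4} + 3719\right) \left(850 + 3188\right) = \frac{14865}{4} \cdot 4038 = \frac{30012435}{2}$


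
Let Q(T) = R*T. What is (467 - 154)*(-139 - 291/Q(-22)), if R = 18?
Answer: -5712563/132 ≈ -43277.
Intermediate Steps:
Q(T) = 18*T
(467 - 154)*(-139 - 291/Q(-22)) = (467 - 154)*(-139 - 291/(18*(-22))) = 313*(-139 - 291/(-396)) = 313*(-139 - 291*(-1/396)) = 313*(-139 + 97/132) = 313*(-18251/132) = -5712563/132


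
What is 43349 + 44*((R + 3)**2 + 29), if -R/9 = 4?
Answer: 92541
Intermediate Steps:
R = -36 (R = -9*4 = -36)
43349 + 44*((R + 3)**2 + 29) = 43349 + 44*((-36 + 3)**2 + 29) = 43349 + 44*((-33)**2 + 29) = 43349 + 44*(1089 + 29) = 43349 + 44*1118 = 43349 + 49192 = 92541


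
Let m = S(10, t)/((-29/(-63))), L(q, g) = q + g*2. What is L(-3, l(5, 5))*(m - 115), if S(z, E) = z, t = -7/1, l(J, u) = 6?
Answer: -24345/29 ≈ -839.48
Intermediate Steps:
t = -7 (t = -7*1 = -7)
L(q, g) = q + 2*g
m = 630/29 (m = 10/((-29/(-63))) = 10/((-29*(-1/63))) = 10/(29/63) = 10*(63/29) = 630/29 ≈ 21.724)
L(-3, l(5, 5))*(m - 115) = (-3 + 2*6)*(630/29 - 115) = (-3 + 12)*(-2705/29) = 9*(-2705/29) = -24345/29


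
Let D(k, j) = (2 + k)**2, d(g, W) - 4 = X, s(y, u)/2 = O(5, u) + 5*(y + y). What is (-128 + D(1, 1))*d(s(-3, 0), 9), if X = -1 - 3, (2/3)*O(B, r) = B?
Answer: 0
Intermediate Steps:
O(B, r) = 3*B/2
X = -4
s(y, u) = 15 + 20*y (s(y, u) = 2*((3/2)*5 + 5*(y + y)) = 2*(15/2 + 5*(2*y)) = 2*(15/2 + 10*y) = 15 + 20*y)
d(g, W) = 0 (d(g, W) = 4 - 4 = 0)
(-128 + D(1, 1))*d(s(-3, 0), 9) = (-128 + (2 + 1)**2)*0 = (-128 + 3**2)*0 = (-128 + 9)*0 = -119*0 = 0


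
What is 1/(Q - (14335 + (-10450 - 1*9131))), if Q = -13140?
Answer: -1/7894 ≈ -0.00012668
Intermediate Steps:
1/(Q - (14335 + (-10450 - 1*9131))) = 1/(-13140 - (14335 + (-10450 - 1*9131))) = 1/(-13140 - (14335 + (-10450 - 9131))) = 1/(-13140 - (14335 - 19581)) = 1/(-13140 - 1*(-5246)) = 1/(-13140 + 5246) = 1/(-7894) = -1/7894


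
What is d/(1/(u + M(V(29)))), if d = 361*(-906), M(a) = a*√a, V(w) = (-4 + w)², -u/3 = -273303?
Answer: -273274763244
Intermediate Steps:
u = 819909 (u = -3*(-273303) = 819909)
M(a) = a^(3/2)
d = -327066
d/(1/(u + M(V(29)))) = -327066/(1/(819909 + ((-4 + 29)²)^(3/2))) = -327066/(1/(819909 + (25²)^(3/2))) = -327066/(1/(819909 + 625^(3/2))) = -327066/(1/(819909 + 15625)) = -327066/(1/835534) = -327066/1/835534 = -327066*835534 = -273274763244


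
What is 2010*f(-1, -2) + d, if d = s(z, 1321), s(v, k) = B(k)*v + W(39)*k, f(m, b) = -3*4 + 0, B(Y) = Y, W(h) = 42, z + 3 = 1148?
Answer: 1543907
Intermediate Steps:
z = 1145 (z = -3 + 1148 = 1145)
f(m, b) = -12 (f(m, b) = -12 + 0 = -12)
s(v, k) = 42*k + k*v (s(v, k) = k*v + 42*k = 42*k + k*v)
d = 1568027 (d = 1321*(42 + 1145) = 1321*1187 = 1568027)
2010*f(-1, -2) + d = 2010*(-12) + 1568027 = -24120 + 1568027 = 1543907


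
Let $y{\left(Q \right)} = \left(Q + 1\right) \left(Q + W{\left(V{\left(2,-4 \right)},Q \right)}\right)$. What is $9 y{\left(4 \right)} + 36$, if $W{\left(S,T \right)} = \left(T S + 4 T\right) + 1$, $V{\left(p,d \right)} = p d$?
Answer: $-459$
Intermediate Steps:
$V{\left(p,d \right)} = d p$
$W{\left(S,T \right)} = 1 + 4 T + S T$ ($W{\left(S,T \right)} = \left(S T + 4 T\right) + 1 = \left(4 T + S T\right) + 1 = 1 + 4 T + S T$)
$y{\left(Q \right)} = \left(1 + Q\right) \left(1 - 3 Q\right)$ ($y{\left(Q \right)} = \left(Q + 1\right) \left(Q + \left(1 + 4 Q + \left(-4\right) 2 Q\right)\right) = \left(1 + Q\right) \left(Q + \left(1 + 4 Q - 8 Q\right)\right) = \left(1 + Q\right) \left(Q - \left(-1 + 4 Q\right)\right) = \left(1 + Q\right) \left(1 - 3 Q\right)$)
$9 y{\left(4 \right)} + 36 = 9 \left(1 - 3 \cdot 4^{2} - 8\right) + 36 = 9 \left(1 - 48 - 8\right) + 36 = 9 \left(-55\right) + 36 = -495 + 36 = -459$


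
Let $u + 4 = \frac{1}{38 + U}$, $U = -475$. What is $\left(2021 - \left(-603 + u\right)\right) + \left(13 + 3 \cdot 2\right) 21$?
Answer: $\frac{1322800}{437} \approx 3027.0$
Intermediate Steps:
$u = - \frac{1749}{437}$ ($u = -4 + \frac{1}{38 - 475} = -4 + \frac{1}{-437} = -4 - \frac{1}{437} = - \frac{1749}{437} \approx -4.0023$)
$\left(2021 - \left(-603 + u\right)\right) + \left(13 + 3 \cdot 2\right) 21 = \left(2021 + \left(603 - - \frac{1749}{437}\right)\right) + \left(13 + 3 \cdot 2\right) 21 = \left(2021 + \left(603 + \frac{1749}{437}\right)\right) + \left(13 + 6\right) 21 = \left(2021 + \frac{265260}{437}\right) + 19 \cdot 21 = \frac{1148437}{437} + 399 = \frac{1322800}{437}$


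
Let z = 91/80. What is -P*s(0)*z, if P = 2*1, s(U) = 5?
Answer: -91/8 ≈ -11.375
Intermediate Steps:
z = 91/80 (z = 91*(1/80) = 91/80 ≈ 1.1375)
P = 2
-P*s(0)*z = -2*5*91/80 = -10*91/80 = -1*91/8 = -91/8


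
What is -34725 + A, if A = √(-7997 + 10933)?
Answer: -34725 + 2*√734 ≈ -34671.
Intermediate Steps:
A = 2*√734 (A = √2936 = 2*√734 ≈ 54.185)
-34725 + A = -34725 + 2*√734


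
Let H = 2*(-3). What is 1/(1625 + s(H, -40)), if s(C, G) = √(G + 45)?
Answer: 325/528124 - √5/2640620 ≈ 0.00061454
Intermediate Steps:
H = -6
s(C, G) = √(45 + G)
1/(1625 + s(H, -40)) = 1/(1625 + √(45 - 40)) = 1/(1625 + √5)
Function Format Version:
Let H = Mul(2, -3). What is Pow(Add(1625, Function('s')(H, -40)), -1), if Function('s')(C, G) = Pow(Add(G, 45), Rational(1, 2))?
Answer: Add(Rational(325, 528124), Mul(Rational(-1, 2640620), Pow(5, Rational(1, 2)))) ≈ 0.00061454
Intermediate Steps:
H = -6
Function('s')(C, G) = Pow(Add(45, G), Rational(1, 2))
Pow(Add(1625, Function('s')(H, -40)), -1) = Pow(Add(1625, Pow(Add(45, -40), Rational(1, 2))), -1) = Pow(Add(1625, Pow(5, Rational(1, 2))), -1)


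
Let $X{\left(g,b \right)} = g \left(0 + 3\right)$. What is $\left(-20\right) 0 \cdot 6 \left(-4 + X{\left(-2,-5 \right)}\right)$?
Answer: $0$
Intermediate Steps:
$X{\left(g,b \right)} = 3 g$ ($X{\left(g,b \right)} = g 3 = 3 g$)
$\left(-20\right) 0 \cdot 6 \left(-4 + X{\left(-2,-5 \right)}\right) = \left(-20\right) 0 \cdot 6 \left(-4 + 3 \left(-2\right)\right) = 0 \cdot 6 \left(-4 - 6\right) = 0 \cdot 6 \left(-10\right) = 0 \left(-60\right) = 0$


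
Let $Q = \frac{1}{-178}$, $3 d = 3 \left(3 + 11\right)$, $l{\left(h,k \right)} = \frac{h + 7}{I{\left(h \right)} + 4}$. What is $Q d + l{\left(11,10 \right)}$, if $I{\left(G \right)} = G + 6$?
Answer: $\frac{485}{623} \approx 0.77849$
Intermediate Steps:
$I{\left(G \right)} = 6 + G$
$l{\left(h,k \right)} = \frac{7 + h}{10 + h}$ ($l{\left(h,k \right)} = \frac{h + 7}{\left(6 + h\right) + 4} = \frac{7 + h}{10 + h}$)
$d = 14$ ($d = \frac{3 \left(3 + 11\right)}{3} = \frac{3 \cdot 14}{3} = \frac{1}{3} \cdot 42 = 14$)
$Q = - \frac{1}{178} \approx -0.005618$
$Q d + l{\left(11,10 \right)} = \left(- \frac{1}{178}\right) 14 + \frac{7 + 11}{10 + 11} = - \frac{7}{89} + \frac{1}{21} \cdot 18 = - \frac{7}{89} + \frac{6}{7} = \frac{485}{623}$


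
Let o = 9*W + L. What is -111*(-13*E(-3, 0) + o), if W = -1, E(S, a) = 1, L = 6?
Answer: 1776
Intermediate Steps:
o = -3 (o = 9*(-1) + 6 = -9 + 6 = -3)
-111*(-13*E(-3, 0) + o) = -111*(-13*1 - 3) = -111*(-13 - 3) = -111*(-16) = 1776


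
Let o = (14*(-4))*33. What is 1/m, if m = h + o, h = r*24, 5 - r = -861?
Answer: 1/18936 ≈ 5.2809e-5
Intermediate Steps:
r = 866 (r = 5 - 1*(-861) = 5 + 861 = 866)
o = -1848 (o = -56*33 = -1848)
h = 20784 (h = 866*24 = 20784)
m = 18936 (m = 20784 - 1848 = 18936)
1/m = 1/18936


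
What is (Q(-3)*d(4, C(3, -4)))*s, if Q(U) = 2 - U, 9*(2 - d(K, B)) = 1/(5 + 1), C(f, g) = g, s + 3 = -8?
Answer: -5885/54 ≈ -108.98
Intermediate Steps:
s = -11 (s = -3 - 8 = -11)
d(K, B) = 107/54 (d(K, B) = 2 - 1/(9*(5 + 1)) = 2 - ⅑/6 = 2 - ⅑*⅙ = 2 - 1/54 = 107/54)
(Q(-3)*d(4, C(3, -4)))*s = ((2 - 1*(-3))*(107/54))*(-11) = ((2 + 3)*(107/54))*(-11) = (5*(107/54))*(-11) = (535/54)*(-11) = -5885/54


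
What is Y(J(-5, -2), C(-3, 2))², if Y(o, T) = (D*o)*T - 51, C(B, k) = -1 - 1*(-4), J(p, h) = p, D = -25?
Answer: 104976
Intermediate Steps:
C(B, k) = 3 (C(B, k) = -1 + 4 = 3)
Y(o, T) = -51 - 25*T*o (Y(o, T) = (-25*o)*T - 51 = -25*T*o - 51 = -51 - 25*T*o)
Y(J(-5, -2), C(-3, 2))² = (-51 - 25*3*(-5))² = (-51 + 375)² = 324² = 104976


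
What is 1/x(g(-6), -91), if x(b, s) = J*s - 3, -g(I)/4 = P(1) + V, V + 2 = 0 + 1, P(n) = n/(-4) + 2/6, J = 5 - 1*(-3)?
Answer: -1/731 ≈ -0.0013680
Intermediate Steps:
J = 8 (J = 5 + 3 = 8)
P(n) = ⅓ - n/4 (P(n) = n*(-¼) + 2*(⅙) = -n/4 + ⅓ = ⅓ - n/4)
V = -1 (V = -2 + (0 + 1) = -2 + 1 = -1)
g(I) = 11/3 (g(I) = -4*((⅓ - ¼*1) - 1) = -4*((⅓ - ¼) - 1) = -4*(1/12 - 1) = -4*(-11/12) = 11/3)
x(b, s) = -3 + 8*s (x(b, s) = 8*s - 3 = -3 + 8*s)
1/x(g(-6), -91) = 1/(-3 + 8*(-91)) = 1/(-3 - 728) = 1/(-731) = -1/731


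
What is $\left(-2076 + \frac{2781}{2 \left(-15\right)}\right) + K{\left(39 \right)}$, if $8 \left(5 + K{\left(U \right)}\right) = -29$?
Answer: $- \frac{87093}{40} \approx -2177.3$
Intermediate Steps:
$K{\left(U \right)} = - \frac{69}{8}$ ($K{\left(U \right)} = -5 + \frac{1}{8} \left(-29\right) = -5 - \frac{29}{8} = - \frac{69}{8}$)
$\left(-2076 + \frac{2781}{2 \left(-15\right)}\right) + K{\left(39 \right)} = \left(-2076 + \frac{2781}{2 \left(-15\right)}\right) - \frac{69}{8} = \left(-2076 + \frac{2781}{-30}\right) - \frac{69}{8} = \left(-2076 + 2781 \left(- \frac{1}{30}\right)\right) - \frac{69}{8} = \left(-2076 - \frac{927}{10}\right) - \frac{69}{8} = - \frac{21687}{10} - \frac{69}{8} = - \frac{87093}{40}$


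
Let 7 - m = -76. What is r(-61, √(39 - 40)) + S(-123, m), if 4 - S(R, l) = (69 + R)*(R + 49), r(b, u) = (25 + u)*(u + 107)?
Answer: -1318 + 132*I ≈ -1318.0 + 132.0*I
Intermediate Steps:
m = 83 (m = 7 - 1*(-76) = 7 + 76 = 83)
r(b, u) = (25 + u)*(107 + u)
S(R, l) = 4 - (49 + R)*(69 + R) (S(R, l) = 4 - (69 + R)*(R + 49) = 4 - (69 + R)*(49 + R) = 4 - (49 + R)*(69 + R))
r(-61, √(39 - 40)) + S(-123, m) = (2675 + (√(39 - 40))² + 132*√(39 - 40)) + (-3377 - 1*(-123)² - 118*(-123)) = (2675 + (√(-1))² + 132*√(-1)) + (-3377 - 1*15129 + 14514) = (2675 + I² + 132*I) + (-3377 - 15129 + 14514) = (2675 - 1 + 132*I) - 3992 = (2674 + 132*I) - 3992 = -1318 + 132*I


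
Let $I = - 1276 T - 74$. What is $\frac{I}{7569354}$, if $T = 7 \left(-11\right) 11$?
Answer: $\frac{540349}{3784677} \approx 0.14277$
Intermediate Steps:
$T = -847$ ($T = \left(-77\right) 11 = -847$)
$I = 1080698$ ($I = \left(-1276\right) \left(-847\right) - 74 = 1080772 - 74 = 1080698$)
$\frac{I}{7569354} = \frac{1080698}{7569354} = 1080698 \cdot \frac{1}{7569354} = \frac{540349}{3784677}$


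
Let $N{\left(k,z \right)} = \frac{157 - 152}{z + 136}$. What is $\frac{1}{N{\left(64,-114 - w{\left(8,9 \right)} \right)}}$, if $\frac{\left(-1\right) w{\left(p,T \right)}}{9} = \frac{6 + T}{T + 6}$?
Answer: $\frac{31}{5} \approx 6.2$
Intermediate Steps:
$w{\left(p,T \right)} = -9$ ($w{\left(p,T \right)} = - 9 \frac{6 + T}{T + 6} = - 9 \frac{6 + T}{6 + T} = \left(-9\right) 1 = -9$)
$N{\left(k,z \right)} = \frac{5}{136 + z}$
$\frac{1}{N{\left(64,-114 - w{\left(8,9 \right)} \right)}} = \frac{1}{5 \frac{1}{136 - 105}} = \frac{1}{5 \cdot \frac{1}{31}} = \frac{1}{\frac{5}{31}} = \frac{31}{5}$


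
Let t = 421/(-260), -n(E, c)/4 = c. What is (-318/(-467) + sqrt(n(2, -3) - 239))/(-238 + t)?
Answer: -27560/9698189 - 260*I*sqrt(227)/62301 ≈ -0.0028418 - 0.062877*I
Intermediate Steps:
n(E, c) = -4*c
t = -421/260 (t = 421*(-1/260) = -421/260 ≈ -1.6192)
(-318/(-467) + sqrt(n(2, -3) - 239))/(-238 + t) = (-318/(-467) + sqrt(-4*(-3) - 239))/(-238 - 421/260) = (-318*(-1/467) + sqrt(12 - 239))/(-62301/260) = (318/467 + sqrt(-227))*(-260/62301) = (318/467 + I*sqrt(227))*(-260/62301) = -27560/9698189 - 260*I*sqrt(227)/62301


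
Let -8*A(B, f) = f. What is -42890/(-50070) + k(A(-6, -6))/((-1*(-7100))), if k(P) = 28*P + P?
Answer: 122243209/142198800 ≈ 0.85966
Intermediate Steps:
A(B, f) = -f/8
k(P) = 29*P
-42890/(-50070) + k(A(-6, -6))/((-1*(-7100))) = -42890/(-50070) + (29*(-⅛*(-6)))/((-1*(-7100))) = -42890*(-1/50070) + (29*(¾))/7100 = 4289/5007 + (87/4)*(1/7100) = 4289/5007 + 87/28400 = 122243209/142198800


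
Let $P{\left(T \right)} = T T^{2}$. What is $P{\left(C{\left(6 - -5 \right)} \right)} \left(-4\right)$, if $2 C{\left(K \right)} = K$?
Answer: $- \frac{1331}{2} \approx -665.5$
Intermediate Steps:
$C{\left(K \right)} = \frac{K}{2}$
$P{\left(T \right)} = T^{3}$
$P{\left(C{\left(6 - -5 \right)} \right)} \left(-4\right) = \left(\frac{6 - -5}{2}\right)^{3} \left(-4\right) = \left(\frac{6 + 5}{2}\right)^{3} \left(-4\right) = \left(\frac{1}{2} \cdot 11\right)^{3} \left(-4\right) = \left(\frac{11}{2}\right)^{3} \left(-4\right) = \frac{1331}{8} \left(-4\right) = - \frac{1331}{2}$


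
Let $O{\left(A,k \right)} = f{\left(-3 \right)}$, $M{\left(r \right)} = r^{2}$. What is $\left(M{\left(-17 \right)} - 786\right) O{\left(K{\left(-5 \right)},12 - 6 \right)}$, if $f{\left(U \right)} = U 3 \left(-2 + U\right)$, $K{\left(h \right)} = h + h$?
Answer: $-22365$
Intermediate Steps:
$K{\left(h \right)} = 2 h$
$f{\left(U \right)} = 3 U \left(-2 + U\right)$
$O{\left(A,k \right)} = 45$ ($O{\left(A,k \right)} = 3 \left(-3\right) \left(-2 - 3\right) = 3 \left(-3\right) \left(-5\right) = 45$)
$\left(M{\left(-17 \right)} - 786\right) O{\left(K{\left(-5 \right)},12 - 6 \right)} = \left(\left(-17\right)^{2} - 786\right) 45 = \left(289 - 786\right) 45 = \left(-497\right) 45 = -22365$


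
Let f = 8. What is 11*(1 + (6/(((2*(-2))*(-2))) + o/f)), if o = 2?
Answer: 22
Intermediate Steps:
11*(1 + (6/(((2*(-2))*(-2))) + o/f)) = 11*(1 + (6/(((2*(-2))*(-2))) + 2/8)) = 11*(1 + (6/((-4*(-2))) + 2*(⅛))) = 11*(1 + (6/8 + ¼)) = 11*(1 + (6*(⅛) + ¼)) = 11*(1 + (¾ + ¼)) = 11*(1 + 1) = 11*2 = 22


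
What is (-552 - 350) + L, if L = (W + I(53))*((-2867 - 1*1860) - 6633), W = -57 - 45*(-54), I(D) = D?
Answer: -27560262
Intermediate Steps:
W = 2373 (W = -57 + 2430 = 2373)
L = -27559360 (L = (2373 + 53)*((-2867 - 1*1860) - 6633) = 2426*((-2867 - 1860) - 6633) = 2426*(-4727 - 6633) = 2426*(-11360) = -27559360)
(-552 - 350) + L = (-552 - 350) - 27559360 = -902 - 27559360 = -27560262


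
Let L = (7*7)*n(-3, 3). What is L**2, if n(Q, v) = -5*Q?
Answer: 540225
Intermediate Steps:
L = 735 (L = (7*7)*(-5*(-3)) = 49*15 = 735)
L**2 = 735**2 = 540225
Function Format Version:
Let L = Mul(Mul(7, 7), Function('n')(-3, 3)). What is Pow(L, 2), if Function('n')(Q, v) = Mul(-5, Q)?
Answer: 540225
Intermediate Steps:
L = 735 (L = Mul(Mul(7, 7), Mul(-5, -3)) = Mul(49, 15) = 735)
Pow(L, 2) = Pow(735, 2) = 540225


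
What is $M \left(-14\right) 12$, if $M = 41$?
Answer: $-6888$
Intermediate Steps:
$M \left(-14\right) 12 = 41 \left(-14\right) 12 = \left(-574\right) 12 = -6888$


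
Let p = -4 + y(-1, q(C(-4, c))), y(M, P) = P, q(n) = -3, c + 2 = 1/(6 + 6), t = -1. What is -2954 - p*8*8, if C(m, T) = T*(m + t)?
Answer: -2506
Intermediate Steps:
c = -23/12 (c = -2 + 1/(6 + 6) = -2 + 1/12 = -23/12 ≈ -1.9167)
C(m, T) = T*(-1 + m) (C(m, T) = T*(m - 1) = T*(-1 + m))
p = -7 (p = -4 - 3 = -7)
-2954 - p*8*8 = -2954 - (-7*8)*8 = -2954 - (-56)*8 = -2954 - 1*(-448) = -2954 + 448 = -2506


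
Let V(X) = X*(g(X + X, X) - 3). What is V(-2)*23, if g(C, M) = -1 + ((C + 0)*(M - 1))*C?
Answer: 2392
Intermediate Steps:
g(C, M) = -1 + C**2*(-1 + M) (g(C, M) = -1 + (C*(-1 + M))*C = -1 + C**2*(-1 + M))
V(X) = X*(-4 - 4*X**2 + 4*X**3) (V(X) = X*((-1 - (X + X)**2 + X*(X + X)**2) - 3) = X*((-1 - (2*X)**2 + X*(2*X)**2) - 3) = X*((-1 - 4*X**2 + X*(4*X**2)) - 3) = X*((-1 - 4*X**2 + 4*X**3) - 3) = X*(-4 - 4*X**2 + 4*X**3))
V(-2)*23 = (4*(-2)*(-1 + (-2)**3 - 1*(-2)**2))*23 = (4*(-2)*(-1 - 8 - 1*4))*23 = (4*(-2)*(-1 - 8 - 4))*23 = (4*(-2)*(-13))*23 = 104*23 = 2392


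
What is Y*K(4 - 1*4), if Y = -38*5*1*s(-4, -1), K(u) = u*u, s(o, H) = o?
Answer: 0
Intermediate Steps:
K(u) = u²
Y = 760 (Y = -38*5*1*(-4) = -190*(-4) = -38*(-20) = 760)
Y*K(4 - 1*4) = 760*(4 - 1*4)² = 760*(4 - 4)² = 760*0² = 760*0 = 0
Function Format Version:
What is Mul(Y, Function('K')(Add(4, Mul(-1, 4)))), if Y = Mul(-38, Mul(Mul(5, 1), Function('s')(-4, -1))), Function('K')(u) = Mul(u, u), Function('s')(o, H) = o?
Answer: 0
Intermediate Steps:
Function('K')(u) = Pow(u, 2)
Y = 760 (Y = Mul(-38, Mul(Mul(5, 1), -4)) = Mul(-38, Mul(5, -4)) = Mul(-38, -20) = 760)
Mul(Y, Function('K')(Add(4, Mul(-1, 4)))) = Mul(760, Pow(Add(4, Mul(-1, 4)), 2)) = Mul(760, Pow(Add(4, -4), 2)) = Mul(760, Pow(0, 2)) = Mul(760, 0) = 0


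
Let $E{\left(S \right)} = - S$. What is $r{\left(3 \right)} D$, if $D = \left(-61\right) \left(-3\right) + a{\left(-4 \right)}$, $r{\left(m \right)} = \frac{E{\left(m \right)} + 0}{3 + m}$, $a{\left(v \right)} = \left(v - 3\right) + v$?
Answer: $-86$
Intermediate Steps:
$a{\left(v \right)} = -3 + 2 v$ ($a{\left(v \right)} = \left(-3 + v\right) + v = -3 + 2 v$)
$r{\left(m \right)} = - \frac{m}{3 + m}$ ($r{\left(m \right)} = \frac{- m + 0}{3 + m} = \frac{\left(-1\right) m}{3 + m} = - \frac{m}{3 + m}$)
$D = 172$ ($D = \left(-61\right) \left(-3\right) + \left(-3 + 2 \left(-4\right)\right) = 183 - 11 = 172$)
$r{\left(3 \right)} D = \left(-1\right) 3 \frac{1}{3 + 3} \cdot 172 = \left(-1\right) 3 \cdot \frac{1}{6} \cdot 172 = \left(- \frac{1}{2}\right) 172 = -86$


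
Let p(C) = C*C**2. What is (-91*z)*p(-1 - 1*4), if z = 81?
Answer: 921375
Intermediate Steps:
p(C) = C**3
(-91*z)*p(-1 - 1*4) = (-91*81)*(-1 - 1*4)**3 = -7371*(-1 - 4)**3 = -7371*(-5)**3 = -7371*(-125) = 921375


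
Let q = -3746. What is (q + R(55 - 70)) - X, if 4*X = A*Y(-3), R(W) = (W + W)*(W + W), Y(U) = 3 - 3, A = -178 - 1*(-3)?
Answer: -2846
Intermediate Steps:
A = -175 (A = -178 + 3 = -175)
Y(U) = 0
R(W) = 4*W² (R(W) = (2*W)*(2*W) = 4*W²)
X = 0 (X = (-175*0)/4 = (¼)*0 = 0)
(q + R(55 - 70)) - X = (-3746 + 4*(55 - 70)²) - 1*0 = (-3746 + 4*(-15)²) + 0 = (-3746 + 4*225) + 0 = (-3746 + 900) + 0 = -2846 + 0 = -2846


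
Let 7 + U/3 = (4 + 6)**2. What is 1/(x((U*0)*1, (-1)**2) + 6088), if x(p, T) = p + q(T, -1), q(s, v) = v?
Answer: 1/6087 ≈ 0.00016428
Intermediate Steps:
U = 279 (U = -21 + 3*(4 + 6)**2 = -21 + 3*10**2 = -21 + 3*100 = -21 + 300 = 279)
x(p, T) = -1 + p (x(p, T) = p - 1 = -1 + p)
1/(x((U*0)*1, (-1)**2) + 6088) = 1/((-1 + (279*0)*1) + 6088) = 1/((-1 + 0*1) + 6088) = 1/((-1 + 0) + 6088) = 1/(-1 + 6088) = 1/6087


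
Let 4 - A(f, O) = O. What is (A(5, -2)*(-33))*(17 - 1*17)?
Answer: 0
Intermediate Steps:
A(f, O) = 4 - O
(A(5, -2)*(-33))*(17 - 1*17) = ((4 - 1*(-2))*(-33))*(17 - 1*17) = ((4 + 2)*(-33))*(17 - 17) = (6*(-33))*0 = -198*0 = 0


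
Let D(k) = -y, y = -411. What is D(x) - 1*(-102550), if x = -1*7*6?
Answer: 102961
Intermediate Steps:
x = -42 (x = -7*6 = -42)
D(k) = 411 (D(k) = -1*(-411) = 411)
D(x) - 1*(-102550) = 411 - 1*(-102550) = 411 + 102550 = 102961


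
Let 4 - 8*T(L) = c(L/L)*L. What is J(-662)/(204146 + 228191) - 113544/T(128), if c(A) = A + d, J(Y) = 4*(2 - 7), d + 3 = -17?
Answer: -32726185612/87764411 ≈ -372.89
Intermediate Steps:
d = -20 (d = -3 - 17 = -20)
J(Y) = -20 (J(Y) = 4*(-5) = -20)
c(A) = -20 + A (c(A) = A - 20 = -20 + A)
T(L) = ½ + 19*L/8 (T(L) = ½ - (-20 + L/L)*L/8 = ½ - (-20 + 1)*L/8 = ½ - (-19)*L/8 = ½ + 19*L/8)
J(-662)/(204146 + 228191) - 113544/T(128) = -20/(204146 + 228191) - 113544/(½ + (19/8)*128) = -20/432337 - 113544/(½ + 304) = -20*1/432337 - 113544/609/2 = -20/432337 - 113544*2/609 = -20/432337 - 75696/203 = -32726185612/87764411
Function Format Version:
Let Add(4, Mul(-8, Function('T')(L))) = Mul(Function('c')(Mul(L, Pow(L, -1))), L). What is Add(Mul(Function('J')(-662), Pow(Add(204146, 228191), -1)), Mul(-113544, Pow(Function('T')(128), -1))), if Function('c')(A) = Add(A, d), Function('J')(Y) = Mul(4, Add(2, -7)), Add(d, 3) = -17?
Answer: Rational(-32726185612, 87764411) ≈ -372.89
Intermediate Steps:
d = -20 (d = Add(-3, -17) = -20)
Function('J')(Y) = -20 (Function('J')(Y) = Mul(4, -5) = -20)
Function('c')(A) = Add(-20, A) (Function('c')(A) = Add(A, -20) = Add(-20, A))
Function('T')(L) = Add(Rational(1, 2), Mul(Rational(19, 8), L)) (Function('T')(L) = Add(Rational(1, 2), Mul(Rational(-1, 8), Mul(Add(-20, Mul(L, Pow(L, -1))), L))) = Add(Rational(1, 2), Mul(Rational(-1, 8), Mul(Add(-20, 1), L))) = Add(Rational(1, 2), Mul(Rational(-1, 8), Mul(-19, L))) = Add(Rational(1, 2), Mul(Rational(19, 8), L)))
Add(Mul(Function('J')(-662), Pow(Add(204146, 228191), -1)), Mul(-113544, Pow(Function('T')(128), -1))) = Add(Mul(-20, Pow(Add(204146, 228191), -1)), Mul(-113544, Pow(Add(Rational(1, 2), Mul(Rational(19, 8), 128)), -1))) = Add(Mul(-20, Pow(432337, -1)), Mul(-113544, Pow(Add(Rational(1, 2), 304), -1))) = Add(Mul(-20, Rational(1, 432337)), Mul(-113544, Pow(Rational(609, 2), -1))) = Add(Rational(-20, 432337), Mul(-113544, Rational(2, 609))) = Add(Rational(-20, 432337), Rational(-75696, 203)) = Rational(-32726185612, 87764411)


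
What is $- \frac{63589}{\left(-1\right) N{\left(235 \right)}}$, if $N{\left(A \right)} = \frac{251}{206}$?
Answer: $\frac{13099334}{251} \approx 52189.0$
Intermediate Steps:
$N{\left(A \right)} = \frac{251}{206}$ ($N{\left(A \right)} = 251 \cdot \frac{1}{206} = \frac{251}{206}$)
$- \frac{63589}{\left(-1\right) N{\left(235 \right)}} = - \frac{63589}{\left(-1\right) \frac{251}{206}} = - \frac{63589}{- \frac{251}{206}} = \left(-63589\right) \left(- \frac{206}{251}\right) = \frac{13099334}{251}$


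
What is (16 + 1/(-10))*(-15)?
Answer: -477/2 ≈ -238.50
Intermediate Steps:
(16 + 1/(-10))*(-15) = (16 - ⅒)*(-15) = (159/10)*(-15) = -477/2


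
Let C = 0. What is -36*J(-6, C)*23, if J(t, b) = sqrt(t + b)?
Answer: -828*I*sqrt(6) ≈ -2028.2*I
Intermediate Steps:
J(t, b) = sqrt(b + t)
-36*J(-6, C)*23 = -36*sqrt(0 - 6)*23 = -36*I*sqrt(6)*23 = -828*I*sqrt(6)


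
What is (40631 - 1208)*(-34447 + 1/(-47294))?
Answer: -3777967355661/2782 ≈ -1.3580e+9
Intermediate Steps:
(40631 - 1208)*(-34447 + 1/(-47294)) = 39423*(-34447 - 1/47294) = 39423*(-1629136419/47294) = -3777967355661/2782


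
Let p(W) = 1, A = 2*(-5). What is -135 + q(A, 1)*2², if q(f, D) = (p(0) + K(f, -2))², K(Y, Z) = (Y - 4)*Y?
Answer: 79389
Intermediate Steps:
A = -10
K(Y, Z) = Y*(-4 + Y) (K(Y, Z) = (-4 + Y)*Y = Y*(-4 + Y))
q(f, D) = (1 + f*(-4 + f))²
-135 + q(A, 1)*2² = -135 + (1 - 10*(-4 - 10))²*2² = -135 + (1 - 10*(-14))²*4 = -135 + (1 + 140)²*4 = -135 + 141²*4 = -135 + 19881*4 = -135 + 79524 = 79389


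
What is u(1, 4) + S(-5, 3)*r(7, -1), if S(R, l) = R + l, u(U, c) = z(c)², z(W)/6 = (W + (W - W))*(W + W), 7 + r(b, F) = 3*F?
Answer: 36884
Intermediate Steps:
r(b, F) = -7 + 3*F
z(W) = 12*W² (z(W) = 6*((W + (W - W))*(W + W)) = 6*((W + 0)*(2*W)) = 6*(W*(2*W)) = 6*(2*W²) = 12*W²)
u(U, c) = 144*c⁴ (u(U, c) = (12*c²)² = 144*c⁴)
u(1, 4) + S(-5, 3)*r(7, -1) = 144*4⁴ + (-5 + 3)*(-7 + 3*(-1)) = 144*256 - 2*(-7 - 3) = 36864 - 2*(-10) = 36864 + 20 = 36884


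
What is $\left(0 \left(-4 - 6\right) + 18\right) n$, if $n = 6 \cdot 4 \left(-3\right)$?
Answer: $-1296$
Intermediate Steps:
$n = -72$ ($n = 24 \left(-3\right) = -72$)
$\left(0 \left(-4 - 6\right) + 18\right) n = \left(0 \left(-4 - 6\right) + 18\right) \left(-72\right) = \left(0 \left(-10\right) + 18\right) \left(-72\right) = \left(0 + 18\right) \left(-72\right) = 18 \left(-72\right) = -1296$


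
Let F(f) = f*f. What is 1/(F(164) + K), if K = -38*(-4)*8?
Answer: 1/28112 ≈ 3.5572e-5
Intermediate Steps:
F(f) = f²
K = 1216 (K = 152*8 = 1216)
1/(F(164) + K) = 1/(164² + 1216) = 1/(26896 + 1216) = 1/28112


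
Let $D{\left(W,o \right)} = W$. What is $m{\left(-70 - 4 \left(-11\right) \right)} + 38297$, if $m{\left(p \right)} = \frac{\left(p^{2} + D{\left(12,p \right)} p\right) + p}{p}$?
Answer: $38284$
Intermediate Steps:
$m{\left(p \right)} = \frac{p^{2} + 13 p}{p}$ ($m{\left(p \right)} = \frac{\left(p^{2} + 12 p\right) + p}{p} = \frac{p^{2} + 13 p}{p}$)
$m{\left(-70 - 4 \left(-11\right) \right)} + 38297 = \left(13 - \left(70 + 4 \left(-11\right)\right)\right) + 38297 = \left(13 - 26\right) + 38297 = -13 + 38297 = 38284$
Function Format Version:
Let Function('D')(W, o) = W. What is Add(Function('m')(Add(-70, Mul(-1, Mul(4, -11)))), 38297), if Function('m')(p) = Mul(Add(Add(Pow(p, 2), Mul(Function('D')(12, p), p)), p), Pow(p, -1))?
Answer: 38284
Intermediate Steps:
Function('m')(p) = Mul(Pow(p, -1), Add(Pow(p, 2), Mul(13, p))) (Function('m')(p) = Mul(Add(Add(Pow(p, 2), Mul(12, p)), p), Pow(p, -1)) = Mul(Add(Pow(p, 2), Mul(13, p)), Pow(p, -1)) = Mul(Pow(p, -1), Add(Pow(p, 2), Mul(13, p))))
Add(Function('m')(Add(-70, Mul(-1, Mul(4, -11)))), 38297) = Add(Add(13, Add(-70, Mul(-1, Mul(4, -11)))), 38297) = Add(Add(13, Add(-70, Mul(-1, -44))), 38297) = Add(Add(13, Add(-70, 44)), 38297) = Add(Add(13, -26), 38297) = Add(-13, 38297) = 38284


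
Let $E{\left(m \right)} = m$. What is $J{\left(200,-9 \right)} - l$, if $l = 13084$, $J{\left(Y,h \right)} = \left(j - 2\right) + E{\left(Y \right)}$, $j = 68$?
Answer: $-12818$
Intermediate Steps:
$J{\left(Y,h \right)} = 66 + Y$ ($J{\left(Y,h \right)} = \left(68 - 2\right) + Y = 66 + Y$)
$J{\left(200,-9 \right)} - l = \left(66 + 200\right) - 13084 = 266 - 13084 = -12818$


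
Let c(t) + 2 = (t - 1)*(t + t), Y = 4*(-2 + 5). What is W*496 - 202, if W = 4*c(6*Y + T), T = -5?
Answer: 17542326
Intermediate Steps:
Y = 12 (Y = 4*3 = 12)
c(t) = -2 + 2*t*(-1 + t) (c(t) = -2 + (t - 1)*(t + t) = -2 + (-1 + t)*(2*t) = -2 + 2*t*(-1 + t))
W = 35368 (W = 4*(-2 - 2*(6*12 - 5) + 2*(6*12 - 5)²) = 4*(-2 - 2*(72 - 5) + 2*(72 - 5)²) = 4*(-2 - 2*67 + 2*67²) = 4*(-2 - 134 + 2*4489) = 4*(-2 - 134 + 8978) = 4*8842 = 35368)
W*496 - 202 = 35368*496 - 202 = 17542528 - 202 = 17542326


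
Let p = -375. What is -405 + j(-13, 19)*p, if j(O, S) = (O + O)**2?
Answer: -253905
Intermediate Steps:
j(O, S) = 4*O**2 (j(O, S) = (2*O)**2 = 4*O**2)
-405 + j(-13, 19)*p = -405 + (4*(-13)**2)*(-375) = -405 + (4*169)*(-375) = -405 + 676*(-375) = -405 - 253500 = -253905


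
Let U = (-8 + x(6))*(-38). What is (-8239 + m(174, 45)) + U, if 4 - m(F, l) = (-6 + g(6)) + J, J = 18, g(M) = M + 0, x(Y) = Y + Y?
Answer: -8405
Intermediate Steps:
x(Y) = 2*Y
g(M) = M
U = -152 (U = (-8 + 2*6)*(-38) = (-8 + 12)*(-38) = 4*(-38) = -152)
m(F, l) = -14 (m(F, l) = 4 - ((-6 + 6) + 18) = 4 - (0 + 18) = 4 - 1*18 = 4 - 18 = -14)
(-8239 + m(174, 45)) + U = (-8239 - 14) - 152 = -8253 - 152 = -8405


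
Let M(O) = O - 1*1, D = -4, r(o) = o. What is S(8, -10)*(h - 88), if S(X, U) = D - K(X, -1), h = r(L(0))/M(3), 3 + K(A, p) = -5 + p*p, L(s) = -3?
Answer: -537/2 ≈ -268.50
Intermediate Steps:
M(O) = -1 + O (M(O) = O - 1 = -1 + O)
K(A, p) = -8 + p² (K(A, p) = -3 + (-5 + p*p) = -3 + (-5 + p²) = -8 + p²)
h = -3/2 (h = -3/(-1 + 3) = -3/2 ≈ -1.5000)
S(X, U) = 3 (S(X, U) = -4 - (-8 + (-1)²) = -4 - (-8 + 1) = -4 - 1*(-7) = -4 + 7 = 3)
S(8, -10)*(h - 88) = 3*(-3/2 - 88) = 3*(-179/2) = -537/2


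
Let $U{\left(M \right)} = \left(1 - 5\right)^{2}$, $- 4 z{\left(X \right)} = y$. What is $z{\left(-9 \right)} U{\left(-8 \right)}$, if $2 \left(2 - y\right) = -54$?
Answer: $-116$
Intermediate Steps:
$y = 29$ ($y = 2 - -27 = 2 + 27 = 29$)
$z{\left(X \right)} = - \frac{29}{4}$ ($z{\left(X \right)} = \left(- \frac{1}{4}\right) 29 = - \frac{29}{4}$)
$U{\left(M \right)} = 16$ ($U{\left(M \right)} = \left(-4\right)^{2} = 16$)
$z{\left(-9 \right)} U{\left(-8 \right)} = \left(- \frac{29}{4}\right) 16 = -116$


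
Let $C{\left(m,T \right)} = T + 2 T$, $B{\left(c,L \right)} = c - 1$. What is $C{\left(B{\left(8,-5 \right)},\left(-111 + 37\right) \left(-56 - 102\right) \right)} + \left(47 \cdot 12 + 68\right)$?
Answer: $35708$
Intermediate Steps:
$B{\left(c,L \right)} = -1 + c$ ($B{\left(c,L \right)} = c - 1 = -1 + c$)
$C{\left(m,T \right)} = 3 T$
$C{\left(B{\left(8,-5 \right)},\left(-111 + 37\right) \left(-56 - 102\right) \right)} + \left(47 \cdot 12 + 68\right) = 3 \left(-111 + 37\right) \left(-56 - 102\right) + \left(47 \cdot 12 + 68\right) = 3 \left(\left(-74\right) \left(-158\right)\right) + \left(564 + 68\right) = 3 \cdot 11692 + 632 = 35076 + 632 = 35708$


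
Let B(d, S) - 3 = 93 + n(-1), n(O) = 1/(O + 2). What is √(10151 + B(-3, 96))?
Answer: 2*√2562 ≈ 101.23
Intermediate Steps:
n(O) = 1/(2 + O)
B(d, S) = 97 (B(d, S) = 3 + (93 + 1/(2 - 1)) = 3 + (93 + 1/1) = 3 + (93 + 1) = 3 + 94 = 97)
√(10151 + B(-3, 96)) = √(10151 + 97) = √10248 = 2*√2562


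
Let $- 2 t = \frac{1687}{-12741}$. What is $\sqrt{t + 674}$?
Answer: $\frac{11 \sqrt{3617297310}}{25482} \approx 25.963$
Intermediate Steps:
$t = \frac{1687}{25482}$ ($t = - \frac{1687 \frac{1}{-12741}}{2} = - \frac{1687 \left(- \frac{1}{12741}\right)}{2} = \left(- \frac{1}{2}\right) \left(- \frac{1687}{12741}\right) = \frac{1687}{25482} \approx 0.066204$)
$\sqrt{t + 674} = \sqrt{\frac{1687}{25482} + 674} = \sqrt{\frac{17176555}{25482}} = \frac{11 \sqrt{3617297310}}{25482}$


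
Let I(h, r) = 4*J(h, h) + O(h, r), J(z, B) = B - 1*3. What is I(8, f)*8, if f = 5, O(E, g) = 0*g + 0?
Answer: 160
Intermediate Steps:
O(E, g) = 0 (O(E, g) = 0 + 0 = 0)
J(z, B) = -3 + B (J(z, B) = B - 3 = -3 + B)
I(h, r) = -12 + 4*h (I(h, r) = 4*(-3 + h) + 0 = (-12 + 4*h) + 0 = -12 + 4*h)
I(8, f)*8 = (-12 + 4*8)*8 = (-12 + 32)*8 = 20*8 = 160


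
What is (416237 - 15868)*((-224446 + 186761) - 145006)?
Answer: -73143812979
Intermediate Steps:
(416237 - 15868)*((-224446 + 186761) - 145006) = 400369*(-37685 - 145006) = 400369*(-182691) = -73143812979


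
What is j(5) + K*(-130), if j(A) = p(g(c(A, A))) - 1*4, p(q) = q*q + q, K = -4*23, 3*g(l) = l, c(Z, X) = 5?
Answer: 107644/9 ≈ 11960.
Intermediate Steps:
g(l) = l/3
K = -92
p(q) = q + q**2 (p(q) = q**2 + q = q + q**2)
j(A) = 4/9 (j(A) = ((1/3)*5)*(1 + (1/3)*5) - 1*4 = 5*(1 + 5/3)/3 - 4 = (5/3)*(8/3) - 4 = 40/9 - 4 = 4/9)
j(5) + K*(-130) = 4/9 - 92*(-130) = 4/9 + 11960 = 107644/9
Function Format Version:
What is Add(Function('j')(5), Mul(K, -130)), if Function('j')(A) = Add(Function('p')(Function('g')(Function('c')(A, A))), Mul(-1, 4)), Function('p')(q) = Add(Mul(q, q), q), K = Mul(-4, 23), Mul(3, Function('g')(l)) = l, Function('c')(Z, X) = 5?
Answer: Rational(107644, 9) ≈ 11960.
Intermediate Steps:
Function('g')(l) = Mul(Rational(1, 3), l)
K = -92
Function('p')(q) = Add(q, Pow(q, 2)) (Function('p')(q) = Add(Pow(q, 2), q) = Add(q, Pow(q, 2)))
Function('j')(A) = Rational(4, 9) (Function('j')(A) = Add(Mul(Mul(Rational(1, 3), 5), Add(1, Mul(Rational(1, 3), 5))), Mul(-1, 4)) = Add(Mul(Rational(5, 3), Add(1, Rational(5, 3))), -4) = Add(Mul(Rational(5, 3), Rational(8, 3)), -4) = Add(Rational(40, 9), -4) = Rational(4, 9))
Add(Function('j')(5), Mul(K, -130)) = Add(Rational(4, 9), Mul(-92, -130)) = Add(Rational(4, 9), 11960) = Rational(107644, 9)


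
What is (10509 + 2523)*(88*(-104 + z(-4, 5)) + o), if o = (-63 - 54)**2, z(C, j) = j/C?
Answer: 57692664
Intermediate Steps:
o = 13689 (o = (-117)**2 = 13689)
(10509 + 2523)*(88*(-104 + z(-4, 5)) + o) = (10509 + 2523)*(88*(-104 + 5/(-4)) + 13689) = 13032*(88*(-104 + 5*(-1/4)) + 13689) = 13032*(88*(-104 - 5/4) + 13689) = 13032*(88*(-421/4) + 13689) = 13032*(-9262 + 13689) = 13032*4427 = 57692664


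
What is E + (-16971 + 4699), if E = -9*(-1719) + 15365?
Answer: 18564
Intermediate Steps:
E = 30836 (E = 15471 + 15365 = 30836)
E + (-16971 + 4699) = 30836 + (-16971 + 4699) = 30836 - 12272 = 18564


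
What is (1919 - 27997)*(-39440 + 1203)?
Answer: 997144486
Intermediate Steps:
(1919 - 27997)*(-39440 + 1203) = -26078*(-38237) = 997144486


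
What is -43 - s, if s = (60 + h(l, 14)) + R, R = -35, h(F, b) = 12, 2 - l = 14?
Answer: -80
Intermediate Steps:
l = -12 (l = 2 - 1*14 = 2 - 14 = -12)
s = 37 (s = (60 + 12) - 35 = 72 - 35 = 37)
-43 - s = -43 - 1*37 = -43 - 37 = -80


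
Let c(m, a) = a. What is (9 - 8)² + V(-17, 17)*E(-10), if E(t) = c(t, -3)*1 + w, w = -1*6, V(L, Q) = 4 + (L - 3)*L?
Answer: -3095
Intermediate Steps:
V(L, Q) = 4 + L*(-3 + L) (V(L, Q) = 4 + (-3 + L)*L = 4 + L*(-3 + L))
w = -6
E(t) = -9 (E(t) = -3*1 - 6 = -3 - 6 = -9)
(9 - 8)² + V(-17, 17)*E(-10) = (9 - 8)² + (4 + (-17)² - 3*(-17))*(-9) = 1² + (4 + 289 + 51)*(-9) = 1 + 344*(-9) = 1 - 3096 = -3095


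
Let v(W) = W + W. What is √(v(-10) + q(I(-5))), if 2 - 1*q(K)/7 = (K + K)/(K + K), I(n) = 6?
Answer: I*√13 ≈ 3.6056*I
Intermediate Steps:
v(W) = 2*W
q(K) = 7 (q(K) = 14 - 7*(K + K)/(K + K) = 14 - 7*2*K/(2*K) = 14 - 7*2*K*1/(2*K) = 14 - 7*1 = 14 - 7 = 7)
√(v(-10) + q(I(-5))) = √(2*(-10) + 7) = √(-20 + 7) = √(-13) = I*√13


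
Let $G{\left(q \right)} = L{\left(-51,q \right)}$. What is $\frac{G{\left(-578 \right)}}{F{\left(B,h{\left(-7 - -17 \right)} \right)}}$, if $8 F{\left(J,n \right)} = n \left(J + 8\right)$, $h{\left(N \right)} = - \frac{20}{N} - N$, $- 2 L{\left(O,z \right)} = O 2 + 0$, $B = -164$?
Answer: $\frac{17}{78} \approx 0.21795$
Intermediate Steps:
$L{\left(O,z \right)} = - O$ ($L{\left(O,z \right)} = - \frac{O 2 + 0}{2} = - \frac{2 O + 0}{2} = - \frac{2 O}{2} = - O$)
$h{\left(N \right)} = - N - \frac{20}{N}$
$F{\left(J,n \right)} = \frac{n \left(8 + J\right)}{8}$ ($F{\left(J,n \right)} = \frac{n \left(J + 8\right)}{8} = \frac{n \left(8 + J\right)}{8}$)
$G{\left(q \right)} = 51$ ($G{\left(q \right)} = \left(-1\right) \left(-51\right) = 51$)
$\frac{G{\left(-578 \right)}}{F{\left(B,h{\left(-7 - -17 \right)} \right)}} = \frac{51}{\frac{1}{8} \left(- (-7 - -17) - \frac{20}{-7 - -17}\right) \left(8 - 164\right)} = \frac{51}{\frac{1}{8} \left(- (-7 + 17) - \frac{20}{-7 + 17}\right) \left(-156\right)} = \frac{51}{\frac{1}{8} \left(\left(-1\right) 10 - \frac{20}{10}\right) \left(-156\right)} = \frac{51}{\frac{1}{8} \left(-10 - 2\right) \left(-156\right)} = \frac{51}{\frac{1}{8} \left(-12\right) \left(-156\right)} = \frac{51}{234} = 51 \cdot \frac{1}{234} = \frac{17}{78}$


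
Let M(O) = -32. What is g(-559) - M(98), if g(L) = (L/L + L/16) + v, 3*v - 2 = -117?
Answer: -1933/48 ≈ -40.271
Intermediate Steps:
v = -115/3 (v = ⅔ + (⅓)*(-117) = ⅔ - 39 = -115/3 ≈ -38.333)
g(L) = -112/3 + L/16 (g(L) = (L/L + L/16) - 115/3 = (1 + L*(1/16)) - 115/3 = (1 + L/16) - 115/3 = -112/3 + L/16)
g(-559) - M(98) = (-112/3 + (1/16)*(-559)) - 1*(-32) = (-112/3 - 559/16) + 32 = -3469/48 + 32 = -1933/48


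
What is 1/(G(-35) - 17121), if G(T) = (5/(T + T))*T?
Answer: -2/34237 ≈ -5.8416e-5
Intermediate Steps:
G(T) = 5/2 (G(T) = (5/((2*T)))*T = (5*(1/(2*T)))*T = (5/(2*T))*T = 5/2)
1/(G(-35) - 17121) = 1/(5/2 - 17121) = 1/(-34237/2) = -2/34237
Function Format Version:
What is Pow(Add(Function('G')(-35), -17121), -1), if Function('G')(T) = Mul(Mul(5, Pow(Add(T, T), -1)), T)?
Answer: Rational(-2, 34237) ≈ -5.8416e-5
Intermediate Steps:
Function('G')(T) = Rational(5, 2) (Function('G')(T) = Mul(Mul(5, Pow(Mul(2, T), -1)), T) = Mul(Mul(5, Mul(Rational(1, 2), Pow(T, -1))), T) = Mul(Mul(Rational(5, 2), Pow(T, -1)), T) = Rational(5, 2))
Pow(Add(Function('G')(-35), -17121), -1) = Pow(Add(Rational(5, 2), -17121), -1) = Pow(Rational(-34237, 2), -1) = Rational(-2, 34237)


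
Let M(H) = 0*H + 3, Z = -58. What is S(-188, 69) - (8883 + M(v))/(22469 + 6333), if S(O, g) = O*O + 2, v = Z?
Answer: 509013303/14401 ≈ 35346.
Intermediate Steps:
v = -58
M(H) = 3 (M(H) = 0 + 3 = 3)
S(O, g) = 2 + O² (S(O, g) = O² + 2 = 2 + O²)
S(-188, 69) - (8883 + M(v))/(22469 + 6333) = (2 + (-188)²) - (8883 + 3)/(22469 + 6333) = (2 + 35344) - 8886/28802 = 35346 - 8886/28802 = 35346 - 1*4443/14401 = 35346 - 4443/14401 = 509013303/14401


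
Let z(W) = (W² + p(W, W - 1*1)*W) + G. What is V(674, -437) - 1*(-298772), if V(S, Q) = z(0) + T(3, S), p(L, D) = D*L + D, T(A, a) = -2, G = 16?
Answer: 298786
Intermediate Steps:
p(L, D) = D + D*L
z(W) = 16 + W² + W*(1 + W)*(-1 + W) (z(W) = (W² + ((W - 1*1)*(1 + W))*W) + 16 = (W² + ((W - 1)*(1 + W))*W) + 16 = (W² + ((-1 + W)*(1 + W))*W) + 16 = (W² + ((1 + W)*(-1 + W))*W) + 16 = (W² + W*(1 + W)*(-1 + W)) + 16 = 16 + W² + W*(1 + W)*(-1 + W))
V(S, Q) = 14 (V(S, Q) = (16 + 0² + 0³ - 1*0) - 2 = (16 + 0 + 0 + 0) - 2 = 16 - 2 = 14)
V(674, -437) - 1*(-298772) = 14 - 1*(-298772) = 14 + 298772 = 298786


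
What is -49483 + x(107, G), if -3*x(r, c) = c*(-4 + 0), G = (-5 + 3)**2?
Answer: -148433/3 ≈ -49478.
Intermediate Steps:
G = 4 (G = (-2)**2 = 4)
x(r, c) = 4*c/3 (x(r, c) = -c*(-4 + 0)/3 = -c*(-4)/3 = -(-4)*c/3 = 4*c/3)
-49483 + x(107, G) = -49483 + (4/3)*4 = -49483 + 16/3 = -148433/3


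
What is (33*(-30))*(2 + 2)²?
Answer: -15840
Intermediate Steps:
(33*(-30))*(2 + 2)² = -990*4² = -990*16 = -15840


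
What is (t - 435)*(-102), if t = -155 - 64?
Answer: 66708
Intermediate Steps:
t = -219
(t - 435)*(-102) = (-219 - 435)*(-102) = -654*(-102) = 66708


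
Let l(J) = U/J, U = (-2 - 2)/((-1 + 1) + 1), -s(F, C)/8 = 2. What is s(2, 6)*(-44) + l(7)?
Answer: 4924/7 ≈ 703.43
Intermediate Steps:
s(F, C) = -16 (s(F, C) = -8*2 = -16)
U = -4 (U = -4/(0 + 1) = -4/1 = -4*1 = -4)
l(J) = -4/J
s(2, 6)*(-44) + l(7) = -16*(-44) - 4/7 = 704 - 4*⅐ = 704 - 4/7 = 4924/7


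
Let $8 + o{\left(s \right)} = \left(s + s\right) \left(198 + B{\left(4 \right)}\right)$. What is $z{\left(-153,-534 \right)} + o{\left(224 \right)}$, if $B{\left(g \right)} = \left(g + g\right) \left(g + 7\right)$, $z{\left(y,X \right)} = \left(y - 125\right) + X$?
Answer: $127308$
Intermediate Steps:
$z{\left(y,X \right)} = -125 + X + y$ ($z{\left(y,X \right)} = \left(-125 + y\right) + X = -125 + X + y$)
$B{\left(g \right)} = 2 g \left(7 + g\right)$
$o{\left(s \right)} = -8 + 572 s$ ($o{\left(s \right)} = -8 + \left(s + s\right) \left(198 + 2 \cdot 4 \left(7 + 4\right)\right) = -8 + 2 s \left(198 + 2 \cdot 4 \cdot 11\right) = -8 + 2 s \left(198 + 88\right) = -8 + 2 s 286 = -8 + 572 s$)
$z{\left(-153,-534 \right)} + o{\left(224 \right)} = \left(-125 - 534 - 153\right) + \left(-8 + 572 \cdot 224\right) = -812 + \left(-8 + 128128\right) = -812 + 128120 = 127308$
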